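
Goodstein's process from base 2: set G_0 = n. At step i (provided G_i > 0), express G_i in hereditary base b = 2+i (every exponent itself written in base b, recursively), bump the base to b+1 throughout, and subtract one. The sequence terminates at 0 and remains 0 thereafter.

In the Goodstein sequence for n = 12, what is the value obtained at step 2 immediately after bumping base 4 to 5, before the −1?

15686

G_0=12  [base 2] 2^(2 + 1) + 2^2  →[2↦3]→  3^(3 + 1) + 3^3 = 108  −1 ⇒ G_1=107
G_1=107  [base 3] 3^(3 + 1) + 2·3^2 + 2·3 + 2  →[3↦4]→  4^(4 + 1) + 2·4^2 + 2·4 + 2 = 1066  −1 ⇒ G_2=1065
G_2=1065  [base 4] 4^(4 + 1) + 2·4^2 + 2·4 + 1  →[4↦5]→  5^(5 + 1) + 2·5^2 + 2·5 + 1 = 15686  −1 ⇒ G_3=15685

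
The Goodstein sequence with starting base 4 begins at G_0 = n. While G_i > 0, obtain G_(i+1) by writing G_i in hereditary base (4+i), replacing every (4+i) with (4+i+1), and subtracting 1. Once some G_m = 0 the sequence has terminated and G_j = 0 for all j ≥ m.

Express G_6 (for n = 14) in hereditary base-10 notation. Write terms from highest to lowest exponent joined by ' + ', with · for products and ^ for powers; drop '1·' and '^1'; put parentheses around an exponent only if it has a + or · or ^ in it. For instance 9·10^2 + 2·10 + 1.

2·10 + 3

base 4: 14 = 3·4 + 2; at 5: 3·5 + 2 = 17; next = 16
base 5: 16 = 3·5 + 1; at 6: 3·6 + 1 = 19; next = 18
base 6: 18 = 3·6; at 7: 3·7 = 21; next = 20
base 7: 20 = 2·7 + 6; at 8: 2·8 + 6 = 22; next = 21
base 8: 21 = 2·8 + 5; at 9: 2·9 + 5 = 23; next = 22
base 9: 22 = 2·9 + 4; at 10: 2·10 + 4 = 24; next = 23
base 10: 23 = 2·10 + 3; at 11: 2·11 + 3 = 25; next = 24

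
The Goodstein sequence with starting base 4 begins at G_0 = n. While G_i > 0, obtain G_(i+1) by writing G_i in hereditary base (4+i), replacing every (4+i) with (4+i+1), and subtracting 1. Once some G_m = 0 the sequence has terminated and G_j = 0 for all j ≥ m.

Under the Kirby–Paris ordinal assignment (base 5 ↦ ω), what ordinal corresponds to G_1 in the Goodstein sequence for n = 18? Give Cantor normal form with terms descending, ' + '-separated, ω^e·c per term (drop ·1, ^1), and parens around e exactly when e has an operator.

ω^2 + 1

base 4: 18 = 4^2 + 2; at 5: 5^2 + 2 = 27; next = 26
base 5: 26 = 5^2 + 1; at 6: 6^2 + 1 = 37; next = 36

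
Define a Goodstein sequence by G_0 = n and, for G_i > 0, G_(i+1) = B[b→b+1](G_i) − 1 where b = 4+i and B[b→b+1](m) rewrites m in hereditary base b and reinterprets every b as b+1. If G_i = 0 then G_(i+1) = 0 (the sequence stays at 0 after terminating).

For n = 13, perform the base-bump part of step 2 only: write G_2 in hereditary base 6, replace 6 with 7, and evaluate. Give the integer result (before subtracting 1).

step 0: 13 = 3·4 + 1; sub 5 for 4: 3·5 + 1; = 16; G_1 = 16−1 = 15
step 1: 15 = 3·5; sub 6 for 5: 3·6; = 18; G_2 = 18−1 = 17
step 2: 17 = 2·6 + 5; sub 7 for 6: 2·7 + 5; = 19; G_3 = 19−1 = 18

19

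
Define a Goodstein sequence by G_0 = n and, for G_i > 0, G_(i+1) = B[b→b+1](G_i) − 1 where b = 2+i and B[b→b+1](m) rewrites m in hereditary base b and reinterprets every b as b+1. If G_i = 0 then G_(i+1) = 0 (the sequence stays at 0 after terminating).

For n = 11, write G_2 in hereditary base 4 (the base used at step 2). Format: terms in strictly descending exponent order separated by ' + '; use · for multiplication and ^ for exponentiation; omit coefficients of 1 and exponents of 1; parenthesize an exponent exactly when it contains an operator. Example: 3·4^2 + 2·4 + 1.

i=0: 11 = 2^(2 + 1) + 2 + 1 (b=2); 2→3: 3^(3 + 1) + 3 + 1 = 85; 85−1 = 84
i=1: 84 = 3^(3 + 1) + 3 (b=3); 3→4: 4^(4 + 1) + 4 = 1028; 1028−1 = 1027
i=2: 1027 = 4^(4 + 1) + 3 (b=4); 4→5: 5^(5 + 1) + 3 = 15628; 15628−1 = 15627

4^(4 + 1) + 3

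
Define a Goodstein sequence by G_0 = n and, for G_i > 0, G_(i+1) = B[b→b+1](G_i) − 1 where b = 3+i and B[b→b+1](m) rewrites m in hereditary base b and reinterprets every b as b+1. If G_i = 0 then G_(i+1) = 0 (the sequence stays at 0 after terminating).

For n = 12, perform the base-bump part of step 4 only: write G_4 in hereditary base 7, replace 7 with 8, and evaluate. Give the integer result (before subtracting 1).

64

(0) 12|_3 = 3^2 + 3 ↦ 4^2 + 4|_4 = 20 ⇒ 19
(1) 19|_4 = 4^2 + 3 ↦ 5^2 + 3|_5 = 28 ⇒ 27
(2) 27|_5 = 5^2 + 2 ↦ 6^2 + 2|_6 = 38 ⇒ 37
(3) 37|_6 = 6^2 + 1 ↦ 7^2 + 1|_7 = 50 ⇒ 49
(4) 49|_7 = 7^2 ↦ 8^2|_8 = 64 ⇒ 63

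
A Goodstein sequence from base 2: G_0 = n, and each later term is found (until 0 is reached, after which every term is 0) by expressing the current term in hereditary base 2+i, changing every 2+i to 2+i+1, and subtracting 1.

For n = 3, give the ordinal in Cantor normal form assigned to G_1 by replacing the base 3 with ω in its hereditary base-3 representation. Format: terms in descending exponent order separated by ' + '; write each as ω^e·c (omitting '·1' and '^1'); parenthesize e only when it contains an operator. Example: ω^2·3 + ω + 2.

base 2: 3 = 2 + 1; at 3: 3 + 1 = 4; next = 3
base 3: 3 = 3; at 4: 4 = 4; next = 3

ω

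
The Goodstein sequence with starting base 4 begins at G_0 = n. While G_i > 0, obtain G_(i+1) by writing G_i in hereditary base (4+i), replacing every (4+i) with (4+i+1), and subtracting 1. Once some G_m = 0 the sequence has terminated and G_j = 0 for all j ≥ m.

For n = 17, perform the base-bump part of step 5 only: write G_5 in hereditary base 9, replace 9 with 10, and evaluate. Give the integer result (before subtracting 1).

base 4: 17 = 4^2 + 1; at 5: 5^2 + 1 = 26; next = 25
base 5: 25 = 5^2; at 6: 6^2 = 36; next = 35
base 6: 35 = 5·6 + 5; at 7: 5·7 + 5 = 40; next = 39
base 7: 39 = 5·7 + 4; at 8: 5·8 + 4 = 44; next = 43
base 8: 43 = 5·8 + 3; at 9: 5·9 + 3 = 48; next = 47
base 9: 47 = 5·9 + 2; at 10: 5·10 + 2 = 52; next = 51

52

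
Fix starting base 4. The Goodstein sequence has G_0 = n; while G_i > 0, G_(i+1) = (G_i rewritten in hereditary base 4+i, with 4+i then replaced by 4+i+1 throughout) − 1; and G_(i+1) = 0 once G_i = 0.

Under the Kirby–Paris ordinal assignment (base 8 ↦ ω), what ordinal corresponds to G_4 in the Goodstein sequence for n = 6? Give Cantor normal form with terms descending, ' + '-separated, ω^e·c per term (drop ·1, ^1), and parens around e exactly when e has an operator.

step 0: 6 = 4 + 2; sub 5 for 4: 5 + 2; = 7; G_1 = 7−1 = 6
step 1: 6 = 5 + 1; sub 6 for 5: 6 + 1; = 7; G_2 = 7−1 = 6
step 2: 6 = 6; sub 7 for 6: 7; = 7; G_3 = 7−1 = 6
step 3: 6 = 6; sub 8 for 7: 6; = 6; G_4 = 6−1 = 5
step 4: 5 = 5; sub 9 for 8: 5; = 5; G_5 = 5−1 = 4

5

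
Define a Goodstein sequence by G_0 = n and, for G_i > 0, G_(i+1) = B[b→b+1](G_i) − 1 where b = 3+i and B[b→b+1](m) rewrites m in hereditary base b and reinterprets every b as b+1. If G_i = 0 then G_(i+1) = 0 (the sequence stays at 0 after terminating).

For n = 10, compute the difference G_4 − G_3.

[0] 10 ≡ 3^2 + 1 (base 3). Lift 4: 17. −1: 16.
[1] 16 ≡ 4^2 (base 4). Lift 5: 25. −1: 24.
[2] 24 ≡ 4·5 + 4 (base 5). Lift 6: 28. −1: 27.
[3] 27 ≡ 4·6 + 3 (base 6). Lift 7: 31. −1: 30.

3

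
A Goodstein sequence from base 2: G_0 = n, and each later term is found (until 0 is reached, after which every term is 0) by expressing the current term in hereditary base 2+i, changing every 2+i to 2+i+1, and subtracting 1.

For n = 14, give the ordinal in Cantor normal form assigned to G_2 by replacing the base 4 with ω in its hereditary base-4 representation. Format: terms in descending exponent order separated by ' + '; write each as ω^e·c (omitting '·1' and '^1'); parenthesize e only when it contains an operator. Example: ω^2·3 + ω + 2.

ω^(ω + 1) + ω^ω + 1

base 2: 14 = 2^(2 + 1) + 2^2 + 2; at 3: 3^(3 + 1) + 3^3 + 3 = 111; next = 110
base 3: 110 = 3^(3 + 1) + 3^3 + 2; at 4: 4^(4 + 1) + 4^4 + 2 = 1282; next = 1281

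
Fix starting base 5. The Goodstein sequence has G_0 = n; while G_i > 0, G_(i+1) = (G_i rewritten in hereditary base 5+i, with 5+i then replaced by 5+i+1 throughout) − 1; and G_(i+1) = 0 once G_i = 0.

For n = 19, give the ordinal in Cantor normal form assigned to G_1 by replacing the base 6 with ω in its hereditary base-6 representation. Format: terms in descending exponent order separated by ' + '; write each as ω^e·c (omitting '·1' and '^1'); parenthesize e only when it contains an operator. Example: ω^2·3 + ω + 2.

ω·3 + 3

(0) 19|_5 = 3·5 + 4 ↦ 3·6 + 4|_6 = 22 ⇒ 21
(1) 21|_6 = 3·6 + 3 ↦ 3·7 + 3|_7 = 24 ⇒ 23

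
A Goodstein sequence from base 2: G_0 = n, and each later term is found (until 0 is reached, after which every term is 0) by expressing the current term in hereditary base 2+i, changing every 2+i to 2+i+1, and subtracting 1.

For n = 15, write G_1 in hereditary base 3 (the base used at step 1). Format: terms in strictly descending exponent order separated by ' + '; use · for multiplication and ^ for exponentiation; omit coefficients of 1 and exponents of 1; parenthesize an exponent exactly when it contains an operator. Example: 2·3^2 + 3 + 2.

3^(3 + 1) + 3^3 + 3

base 2: 15 = 2^(2 + 1) + 2^2 + 2 + 1; at 3: 3^(3 + 1) + 3^3 + 3 + 1 = 112; next = 111
base 3: 111 = 3^(3 + 1) + 3^3 + 3; at 4: 4^(4 + 1) + 4^4 + 4 = 1284; next = 1283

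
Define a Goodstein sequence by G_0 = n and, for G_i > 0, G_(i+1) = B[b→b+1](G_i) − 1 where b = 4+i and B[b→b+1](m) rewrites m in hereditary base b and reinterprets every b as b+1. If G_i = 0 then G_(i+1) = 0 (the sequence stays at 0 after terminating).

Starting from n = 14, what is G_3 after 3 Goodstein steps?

20

step 0: 14 = 3·4 + 2; sub 5 for 4: 3·5 + 2; = 17; G_1 = 17−1 = 16
step 1: 16 = 3·5 + 1; sub 6 for 5: 3·6 + 1; = 19; G_2 = 19−1 = 18
step 2: 18 = 3·6; sub 7 for 6: 3·7; = 21; G_3 = 21−1 = 20
step 3: 20 = 2·7 + 6; sub 8 for 7: 2·8 + 6; = 22; G_4 = 22−1 = 21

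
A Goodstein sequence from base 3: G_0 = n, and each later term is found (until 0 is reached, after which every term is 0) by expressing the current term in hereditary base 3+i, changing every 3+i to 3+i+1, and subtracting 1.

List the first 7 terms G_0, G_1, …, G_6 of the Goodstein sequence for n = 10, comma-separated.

10, 16, 24, 27, 30, 33, 36

[0] 10 ≡ 3^2 + 1 (base 3). Lift 4: 17. −1: 16.
[1] 16 ≡ 4^2 (base 4). Lift 5: 25. −1: 24.
[2] 24 ≡ 4·5 + 4 (base 5). Lift 6: 28. −1: 27.
[3] 27 ≡ 4·6 + 3 (base 6). Lift 7: 31. −1: 30.
[4] 30 ≡ 4·7 + 2 (base 7). Lift 8: 34. −1: 33.
[5] 33 ≡ 4·8 + 1 (base 8). Lift 9: 37. −1: 36.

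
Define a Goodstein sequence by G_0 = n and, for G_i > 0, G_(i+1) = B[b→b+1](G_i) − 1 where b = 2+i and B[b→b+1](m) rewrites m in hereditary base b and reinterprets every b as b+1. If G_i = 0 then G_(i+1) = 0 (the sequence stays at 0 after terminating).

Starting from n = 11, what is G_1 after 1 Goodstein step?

84

G_0 = 11. HB_2(11) = 2^(2 + 1) + 2 + 1. Bump = 85. G_1 = 84.
G_1 = 84. HB_3(84) = 3^(3 + 1) + 3. Bump = 1028. G_2 = 1027.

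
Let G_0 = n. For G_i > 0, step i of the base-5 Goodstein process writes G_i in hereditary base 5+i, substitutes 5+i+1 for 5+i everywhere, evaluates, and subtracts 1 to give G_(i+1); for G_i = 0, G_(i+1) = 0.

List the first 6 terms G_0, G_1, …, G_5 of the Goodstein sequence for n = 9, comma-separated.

9, 9, 9, 9, 9, 9

[0] 9 ≡ 5 + 4 (base 5). Lift 6: 10. −1: 9.
[1] 9 ≡ 6 + 3 (base 6). Lift 7: 10. −1: 9.
[2] 9 ≡ 7 + 2 (base 7). Lift 8: 10. −1: 9.
[3] 9 ≡ 8 + 1 (base 8). Lift 9: 10. −1: 9.
[4] 9 ≡ 9 (base 9). Lift 10: 10. −1: 9.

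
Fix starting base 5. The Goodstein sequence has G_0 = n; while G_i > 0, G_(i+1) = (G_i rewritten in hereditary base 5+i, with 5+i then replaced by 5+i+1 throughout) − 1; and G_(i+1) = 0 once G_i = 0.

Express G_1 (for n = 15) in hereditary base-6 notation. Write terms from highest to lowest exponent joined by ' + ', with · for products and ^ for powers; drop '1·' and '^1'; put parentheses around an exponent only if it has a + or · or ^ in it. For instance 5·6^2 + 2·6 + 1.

i=0: 15 = 3·5 (b=5); 5→6: 3·6 = 18; 18−1 = 17
i=1: 17 = 2·6 + 5 (b=6); 6→7: 2·7 + 5 = 19; 19−1 = 18

2·6 + 5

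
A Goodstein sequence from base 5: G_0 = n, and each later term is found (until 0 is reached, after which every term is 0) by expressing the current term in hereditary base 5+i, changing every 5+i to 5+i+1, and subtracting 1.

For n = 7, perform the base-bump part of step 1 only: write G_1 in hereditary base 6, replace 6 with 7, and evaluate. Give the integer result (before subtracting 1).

i=0: 7 = 5 + 2 (b=5); 5→6: 6 + 2 = 8; 8−1 = 7
i=1: 7 = 6 + 1 (b=6); 6→7: 7 + 1 = 8; 8−1 = 7

8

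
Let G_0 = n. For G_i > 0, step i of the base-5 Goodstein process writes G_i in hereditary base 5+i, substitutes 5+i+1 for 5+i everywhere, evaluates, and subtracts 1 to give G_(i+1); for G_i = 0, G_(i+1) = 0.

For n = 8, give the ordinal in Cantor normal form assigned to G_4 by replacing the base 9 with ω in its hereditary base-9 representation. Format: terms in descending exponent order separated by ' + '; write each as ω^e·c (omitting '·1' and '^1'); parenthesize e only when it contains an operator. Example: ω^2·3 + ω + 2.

8

G_0 = 8. HB_5(8) = 5 + 3. Bump = 9. G_1 = 8.
G_1 = 8. HB_6(8) = 6 + 2. Bump = 9. G_2 = 8.
G_2 = 8. HB_7(8) = 7 + 1. Bump = 9. G_3 = 8.
G_3 = 8. HB_8(8) = 8. Bump = 9. G_4 = 8.
G_4 = 8. HB_9(8) = 8. Bump = 8. G_5 = 7.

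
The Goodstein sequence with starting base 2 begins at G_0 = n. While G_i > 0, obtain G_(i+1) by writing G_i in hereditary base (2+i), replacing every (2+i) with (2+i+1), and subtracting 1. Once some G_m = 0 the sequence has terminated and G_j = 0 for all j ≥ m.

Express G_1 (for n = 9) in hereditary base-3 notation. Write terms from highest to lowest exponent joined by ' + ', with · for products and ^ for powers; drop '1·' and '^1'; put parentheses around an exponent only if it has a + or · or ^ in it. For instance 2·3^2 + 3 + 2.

3^(3 + 1)

step 0: 9 = 2^(2 + 1) + 1; sub 3 for 2: 3^(3 + 1) + 1; = 82; G_1 = 82−1 = 81
step 1: 81 = 3^(3 + 1); sub 4 for 3: 4^(4 + 1); = 1024; G_2 = 1024−1 = 1023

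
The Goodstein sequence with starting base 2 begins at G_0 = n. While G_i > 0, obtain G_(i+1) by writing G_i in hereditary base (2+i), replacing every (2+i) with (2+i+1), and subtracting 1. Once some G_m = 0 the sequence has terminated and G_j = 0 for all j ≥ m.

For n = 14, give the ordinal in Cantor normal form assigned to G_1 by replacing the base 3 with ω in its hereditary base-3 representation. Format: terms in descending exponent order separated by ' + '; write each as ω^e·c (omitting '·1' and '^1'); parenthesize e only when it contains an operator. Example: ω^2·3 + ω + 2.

ω^(ω + 1) + ω^ω + 2

14 —HB2→ 2^(2 + 1) + 2^2 + 2 —bump→ 3^(3 + 1) + 3^3 + 3 = 111 —(−1)→ 110
110 —HB3→ 3^(3 + 1) + 3^3 + 2 —bump→ 4^(4 + 1) + 4^4 + 2 = 1282 —(−1)→ 1281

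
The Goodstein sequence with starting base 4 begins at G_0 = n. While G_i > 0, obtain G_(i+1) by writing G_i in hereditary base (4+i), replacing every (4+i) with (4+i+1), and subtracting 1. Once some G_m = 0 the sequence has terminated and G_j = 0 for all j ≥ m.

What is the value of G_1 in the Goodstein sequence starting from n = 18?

step 0: 18 = 4^2 + 2; sub 5 for 4: 5^2 + 2; = 27; G_1 = 27−1 = 26
step 1: 26 = 5^2 + 1; sub 6 for 5: 6^2 + 1; = 37; G_2 = 37−1 = 36

26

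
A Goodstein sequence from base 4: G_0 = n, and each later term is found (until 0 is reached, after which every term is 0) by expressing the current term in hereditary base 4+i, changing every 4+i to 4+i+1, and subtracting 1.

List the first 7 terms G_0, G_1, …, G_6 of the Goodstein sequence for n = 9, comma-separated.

9, 10, 11, 11, 11, 11, 11

G_0=9  [base 4] 2·4 + 1  →[4↦5]→  2·5 + 1 = 11  −1 ⇒ G_1=10
G_1=10  [base 5] 2·5  →[5↦6]→  2·6 = 12  −1 ⇒ G_2=11
G_2=11  [base 6] 6 + 5  →[6↦7]→  7 + 5 = 12  −1 ⇒ G_3=11
G_3=11  [base 7] 7 + 4  →[7↦8]→  8 + 4 = 12  −1 ⇒ G_4=11
G_4=11  [base 8] 8 + 3  →[8↦9]→  9 + 3 = 12  −1 ⇒ G_5=11
G_5=11  [base 9] 9 + 2  →[9↦10]→  10 + 2 = 12  −1 ⇒ G_6=11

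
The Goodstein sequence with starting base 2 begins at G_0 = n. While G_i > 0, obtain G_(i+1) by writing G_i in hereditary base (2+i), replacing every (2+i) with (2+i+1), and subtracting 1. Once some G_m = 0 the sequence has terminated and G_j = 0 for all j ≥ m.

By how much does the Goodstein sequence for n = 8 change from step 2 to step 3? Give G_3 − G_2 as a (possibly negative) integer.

G_0 = 8. HB_2(8) = 2^(2 + 1). Bump = 81. G_1 = 80.
G_1 = 80. HB_3(80) = 2·3^3 + 2·3^2 + 2·3 + 2. Bump = 554. G_2 = 553.
G_2 = 553. HB_4(553) = 2·4^4 + 2·4^2 + 2·4 + 1. Bump = 6311. G_3 = 6310.

5757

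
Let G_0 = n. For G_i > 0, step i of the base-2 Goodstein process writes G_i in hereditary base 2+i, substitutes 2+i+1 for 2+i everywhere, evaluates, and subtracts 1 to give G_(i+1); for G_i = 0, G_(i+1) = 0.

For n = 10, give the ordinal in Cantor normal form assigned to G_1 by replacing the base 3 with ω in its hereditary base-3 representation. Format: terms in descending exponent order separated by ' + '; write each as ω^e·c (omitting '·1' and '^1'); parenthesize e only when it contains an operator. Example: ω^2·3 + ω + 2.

ω^(ω + 1) + 2

i=0: 10 = 2^(2 + 1) + 2 (b=2); 2→3: 3^(3 + 1) + 3 = 84; 84−1 = 83
i=1: 83 = 3^(3 + 1) + 2 (b=3); 3→4: 4^(4 + 1) + 2 = 1026; 1026−1 = 1025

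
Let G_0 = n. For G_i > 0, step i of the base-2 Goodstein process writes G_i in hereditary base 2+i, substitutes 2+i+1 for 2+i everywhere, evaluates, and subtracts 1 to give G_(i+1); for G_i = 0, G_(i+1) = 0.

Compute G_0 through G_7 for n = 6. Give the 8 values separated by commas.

step 0: 6 = 2^2 + 2; sub 3 for 2: 3^3 + 3; = 30; G_1 = 30−1 = 29
step 1: 29 = 3^3 + 2; sub 4 for 3: 4^4 + 2; = 258; G_2 = 258−1 = 257
step 2: 257 = 4^4 + 1; sub 5 for 4: 5^5 + 1; = 3126; G_3 = 3126−1 = 3125
step 3: 3125 = 5^5; sub 6 for 5: 6^6; = 46656; G_4 = 46656−1 = 46655
step 4: 46655 = 5·6^5 + 5·6^4 + 5·6^3 + 5·6^2 + 5·6 + 5; sub 7 for 6: 5·7^5 + 5·7^4 + 5·7^3 + 5·7^2 + 5·7 + 5; = 98040; G_5 = 98040−1 = 98039
step 5: 98039 = 5·7^5 + 5·7^4 + 5·7^3 + 5·7^2 + 5·7 + 4; sub 8 for 7: 5·8^5 + 5·8^4 + 5·8^3 + 5·8^2 + 5·8 + 4; = 187244; G_6 = 187244−1 = 187243
step 6: 187243 = 5·8^5 + 5·8^4 + 5·8^3 + 5·8^2 + 5·8 + 3; sub 9 for 8: 5·9^5 + 5·9^4 + 5·9^3 + 5·9^2 + 5·9 + 3; = 332148; G_7 = 332148−1 = 332147

6, 29, 257, 3125, 46655, 98039, 187243, 332147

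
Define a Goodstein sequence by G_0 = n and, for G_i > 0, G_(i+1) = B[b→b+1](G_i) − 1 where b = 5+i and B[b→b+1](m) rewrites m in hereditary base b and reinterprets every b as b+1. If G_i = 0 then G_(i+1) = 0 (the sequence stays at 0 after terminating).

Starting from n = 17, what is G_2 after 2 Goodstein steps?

i=0: 17 = 3·5 + 2 (b=5); 5→6: 3·6 + 2 = 20; 20−1 = 19
i=1: 19 = 3·6 + 1 (b=6); 6→7: 3·7 + 1 = 22; 22−1 = 21
i=2: 21 = 3·7 (b=7); 7→8: 3·8 = 24; 24−1 = 23

21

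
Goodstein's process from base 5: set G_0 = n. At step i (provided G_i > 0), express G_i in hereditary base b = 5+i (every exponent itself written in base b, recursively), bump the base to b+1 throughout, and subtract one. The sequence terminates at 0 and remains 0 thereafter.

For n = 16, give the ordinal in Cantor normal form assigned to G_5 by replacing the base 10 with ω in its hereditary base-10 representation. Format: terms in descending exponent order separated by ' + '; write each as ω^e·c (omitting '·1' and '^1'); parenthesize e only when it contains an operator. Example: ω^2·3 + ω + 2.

i=0: 16 = 3·5 + 1 (b=5); 5→6: 3·6 + 1 = 19; 19−1 = 18
i=1: 18 = 3·6 (b=6); 6→7: 3·7 = 21; 21−1 = 20
i=2: 20 = 2·7 + 6 (b=7); 7→8: 2·8 + 6 = 22; 22−1 = 21
i=3: 21 = 2·8 + 5 (b=8); 8→9: 2·9 + 5 = 23; 23−1 = 22
i=4: 22 = 2·9 + 4 (b=9); 9→10: 2·10 + 4 = 24; 24−1 = 23
i=5: 23 = 2·10 + 3 (b=10); 10→11: 2·11 + 3 = 25; 25−1 = 24

ω·2 + 3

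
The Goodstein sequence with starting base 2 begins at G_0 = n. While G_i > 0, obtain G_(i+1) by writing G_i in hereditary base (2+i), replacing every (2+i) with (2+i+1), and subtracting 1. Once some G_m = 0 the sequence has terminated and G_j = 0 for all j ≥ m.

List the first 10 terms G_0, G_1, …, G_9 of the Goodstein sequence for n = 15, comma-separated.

[0] 15 ≡ 2^(2 + 1) + 2^2 + 2 + 1 (base 2). Lift 3: 112. −1: 111.
[1] 111 ≡ 3^(3 + 1) + 3^3 + 3 (base 3). Lift 4: 1284. −1: 1283.
[2] 1283 ≡ 4^(4 + 1) + 4^4 + 3 (base 4). Lift 5: 18753. −1: 18752.
[3] 18752 ≡ 5^(5 + 1) + 5^5 + 2 (base 5). Lift 6: 326594. −1: 326593.
[4] 326593 ≡ 6^(6 + 1) + 6^6 + 1 (base 6). Lift 7: 6588345. −1: 6588344.
[5] 6588344 ≡ 7^(7 + 1) + 7^7 (base 7). Lift 8: 150994944. −1: 150994943.
[6] 150994943 ≡ 8^(8 + 1) + 7·8^7 + 7·8^6 + 7·8^5 + 7·8^4 + 7·8^3 + 7·8^2 + 7·8 + 7 (base 8). Lift 9: 3524450281. −1: 3524450280.
[7] 3524450280 ≡ 9^(9 + 1) + 7·9^7 + 7·9^6 + 7·9^5 + 7·9^4 + 7·9^3 + 7·9^2 + 7·9 + 6 (base 9). Lift 10: 100077777776. −1: 100077777775.
[8] 100077777775 ≡ 10^(10 + 1) + 7·10^7 + 7·10^6 + 7·10^5 + 7·10^4 + 7·10^3 + 7·10^2 + 7·10 + 5 (base 10). Lift 11: 3138578427935. −1: 3138578427934.

15, 111, 1283, 18752, 326593, 6588344, 150994943, 3524450280, 100077777775, 3138578427934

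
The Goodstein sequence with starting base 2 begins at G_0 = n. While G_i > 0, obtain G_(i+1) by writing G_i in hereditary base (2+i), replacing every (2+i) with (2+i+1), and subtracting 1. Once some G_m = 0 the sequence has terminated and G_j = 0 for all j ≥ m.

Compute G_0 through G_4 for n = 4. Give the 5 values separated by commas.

4, 26, 41, 60, 83

G_0=4  [base 2] 2^2  →[2↦3]→  3^3 = 27  −1 ⇒ G_1=26
G_1=26  [base 3] 2·3^2 + 2·3 + 2  →[3↦4]→  2·4^2 + 2·4 + 2 = 42  −1 ⇒ G_2=41
G_2=41  [base 4] 2·4^2 + 2·4 + 1  →[4↦5]→  2·5^2 + 2·5 + 1 = 61  −1 ⇒ G_3=60
G_3=60  [base 5] 2·5^2 + 2·5  →[5↦6]→  2·6^2 + 2·6 = 84  −1 ⇒ G_4=83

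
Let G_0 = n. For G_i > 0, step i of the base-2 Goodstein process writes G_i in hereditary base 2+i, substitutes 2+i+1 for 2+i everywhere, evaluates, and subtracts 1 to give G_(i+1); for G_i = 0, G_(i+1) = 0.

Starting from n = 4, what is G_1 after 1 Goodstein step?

4 —HB2→ 2^2 —bump→ 3^3 = 27 —(−1)→ 26
26 —HB3→ 2·3^2 + 2·3 + 2 —bump→ 2·4^2 + 2·4 + 2 = 42 —(−1)→ 41

26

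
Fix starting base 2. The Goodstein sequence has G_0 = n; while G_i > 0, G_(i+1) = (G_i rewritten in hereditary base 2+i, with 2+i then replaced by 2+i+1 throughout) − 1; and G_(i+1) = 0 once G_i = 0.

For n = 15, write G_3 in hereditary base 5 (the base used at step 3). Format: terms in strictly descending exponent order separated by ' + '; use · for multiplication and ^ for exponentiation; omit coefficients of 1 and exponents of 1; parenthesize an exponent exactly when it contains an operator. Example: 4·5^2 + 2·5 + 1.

[0] 15 ≡ 2^(2 + 1) + 2^2 + 2 + 1 (base 2). Lift 3: 112. −1: 111.
[1] 111 ≡ 3^(3 + 1) + 3^3 + 3 (base 3). Lift 4: 1284. −1: 1283.
[2] 1283 ≡ 4^(4 + 1) + 4^4 + 3 (base 4). Lift 5: 18753. −1: 18752.

5^(5 + 1) + 5^5 + 2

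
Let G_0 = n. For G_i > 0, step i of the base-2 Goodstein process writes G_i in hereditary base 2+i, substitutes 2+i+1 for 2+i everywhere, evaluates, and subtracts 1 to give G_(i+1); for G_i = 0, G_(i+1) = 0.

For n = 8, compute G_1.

[0] 8 ≡ 2^(2 + 1) (base 2). Lift 3: 81. −1: 80.
[1] 80 ≡ 2·3^3 + 2·3^2 + 2·3 + 2 (base 3). Lift 4: 554. −1: 553.

80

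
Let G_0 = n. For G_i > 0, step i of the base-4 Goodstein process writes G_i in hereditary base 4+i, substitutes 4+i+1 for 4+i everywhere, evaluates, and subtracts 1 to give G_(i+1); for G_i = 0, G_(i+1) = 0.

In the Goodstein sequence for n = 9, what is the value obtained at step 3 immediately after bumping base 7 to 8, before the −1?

12

9 —HB4→ 2·4 + 1 —bump→ 2·5 + 1 = 11 —(−1)→ 10
10 —HB5→ 2·5 —bump→ 2·6 = 12 —(−1)→ 11
11 —HB6→ 6 + 5 —bump→ 7 + 5 = 12 —(−1)→ 11
11 —HB7→ 7 + 4 —bump→ 8 + 4 = 12 —(−1)→ 11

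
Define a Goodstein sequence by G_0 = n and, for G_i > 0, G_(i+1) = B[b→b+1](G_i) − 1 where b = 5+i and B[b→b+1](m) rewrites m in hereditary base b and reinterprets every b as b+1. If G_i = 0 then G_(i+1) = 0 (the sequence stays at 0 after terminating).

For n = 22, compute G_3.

31

base 5: 22 = 4·5 + 2; at 6: 4·6 + 2 = 26; next = 25
base 6: 25 = 4·6 + 1; at 7: 4·7 + 1 = 29; next = 28
base 7: 28 = 4·7; at 8: 4·8 = 32; next = 31
base 8: 31 = 3·8 + 7; at 9: 3·9 + 7 = 34; next = 33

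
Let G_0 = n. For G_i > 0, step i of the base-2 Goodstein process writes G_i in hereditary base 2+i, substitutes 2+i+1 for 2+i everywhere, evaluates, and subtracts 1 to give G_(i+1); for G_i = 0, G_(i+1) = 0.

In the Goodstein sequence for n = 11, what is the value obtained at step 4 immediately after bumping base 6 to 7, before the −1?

G_0 = 11. HB_2(11) = 2^(2 + 1) + 2 + 1. Bump = 85. G_1 = 84.
G_1 = 84. HB_3(84) = 3^(3 + 1) + 3. Bump = 1028. G_2 = 1027.
G_2 = 1027. HB_4(1027) = 4^(4 + 1) + 3. Bump = 15628. G_3 = 15627.
G_3 = 15627. HB_5(15627) = 5^(5 + 1) + 2. Bump = 279938. G_4 = 279937.

5764802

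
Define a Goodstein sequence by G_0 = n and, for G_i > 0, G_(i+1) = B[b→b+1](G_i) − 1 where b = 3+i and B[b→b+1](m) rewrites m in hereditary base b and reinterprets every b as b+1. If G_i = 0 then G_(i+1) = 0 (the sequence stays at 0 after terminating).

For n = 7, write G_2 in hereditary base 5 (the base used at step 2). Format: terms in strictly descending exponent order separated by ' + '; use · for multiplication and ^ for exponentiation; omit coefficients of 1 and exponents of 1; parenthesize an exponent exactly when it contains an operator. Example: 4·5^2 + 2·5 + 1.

7 —HB3→ 2·3 + 1 —bump→ 2·4 + 1 = 9 —(−1)→ 8
8 —HB4→ 2·4 —bump→ 2·5 = 10 —(−1)→ 9
9 —HB5→ 5 + 4 —bump→ 6 + 4 = 10 —(−1)→ 9

5 + 4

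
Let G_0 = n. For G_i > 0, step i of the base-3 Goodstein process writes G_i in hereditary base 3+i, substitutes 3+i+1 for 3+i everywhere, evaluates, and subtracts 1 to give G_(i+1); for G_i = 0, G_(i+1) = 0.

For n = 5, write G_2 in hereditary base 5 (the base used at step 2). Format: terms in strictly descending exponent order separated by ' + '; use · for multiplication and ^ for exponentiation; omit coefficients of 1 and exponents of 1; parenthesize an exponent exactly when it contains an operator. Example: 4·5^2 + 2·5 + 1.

G_0 = 5. HB_3(5) = 3 + 2. Bump = 6. G_1 = 5.
G_1 = 5. HB_4(5) = 4 + 1. Bump = 6. G_2 = 5.

5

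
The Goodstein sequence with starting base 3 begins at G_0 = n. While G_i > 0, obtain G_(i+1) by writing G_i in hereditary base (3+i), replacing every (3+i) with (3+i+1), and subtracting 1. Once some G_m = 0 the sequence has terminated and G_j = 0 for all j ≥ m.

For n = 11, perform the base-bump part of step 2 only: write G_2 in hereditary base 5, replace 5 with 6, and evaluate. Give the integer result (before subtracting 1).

36

11 —HB3→ 3^2 + 2 —bump→ 4^2 + 2 = 18 —(−1)→ 17
17 —HB4→ 4^2 + 1 —bump→ 5^2 + 1 = 26 —(−1)→ 25
25 —HB5→ 5^2 —bump→ 6^2 = 36 —(−1)→ 35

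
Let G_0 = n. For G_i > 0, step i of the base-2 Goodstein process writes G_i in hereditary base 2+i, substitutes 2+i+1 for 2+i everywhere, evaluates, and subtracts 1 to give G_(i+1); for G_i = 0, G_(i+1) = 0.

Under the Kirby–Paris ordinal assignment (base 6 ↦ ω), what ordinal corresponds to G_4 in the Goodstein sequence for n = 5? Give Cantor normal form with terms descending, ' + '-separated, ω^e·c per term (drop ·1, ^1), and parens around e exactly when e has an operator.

ω^3·3 + ω^2·3 + ω·3 + 1

[0] 5 ≡ 2^2 + 1 (base 2). Lift 3: 28. −1: 27.
[1] 27 ≡ 3^3 (base 3). Lift 4: 256. −1: 255.
[2] 255 ≡ 3·4^3 + 3·4^2 + 3·4 + 3 (base 4). Lift 5: 468. −1: 467.
[3] 467 ≡ 3·5^3 + 3·5^2 + 3·5 + 2 (base 5). Lift 6: 776. −1: 775.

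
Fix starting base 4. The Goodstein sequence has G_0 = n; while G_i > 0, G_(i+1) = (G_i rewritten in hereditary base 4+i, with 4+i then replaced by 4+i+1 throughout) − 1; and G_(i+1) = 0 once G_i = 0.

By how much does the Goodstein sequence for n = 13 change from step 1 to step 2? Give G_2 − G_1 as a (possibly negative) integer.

G_0=13  [base 4] 3·4 + 1  →[4↦5]→  3·5 + 1 = 16  −1 ⇒ G_1=15
G_1=15  [base 5] 3·5  →[5↦6]→  3·6 = 18  −1 ⇒ G_2=17

2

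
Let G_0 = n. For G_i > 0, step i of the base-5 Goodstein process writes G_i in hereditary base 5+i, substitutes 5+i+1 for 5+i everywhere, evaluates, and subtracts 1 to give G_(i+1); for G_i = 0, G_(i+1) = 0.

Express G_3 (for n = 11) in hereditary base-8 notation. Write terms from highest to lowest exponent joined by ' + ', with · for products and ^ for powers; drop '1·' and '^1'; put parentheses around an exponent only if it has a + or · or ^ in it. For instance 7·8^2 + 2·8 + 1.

8 + 5

base 5: 11 = 2·5 + 1; at 6: 2·6 + 1 = 13; next = 12
base 6: 12 = 2·6; at 7: 2·7 = 14; next = 13
base 7: 13 = 7 + 6; at 8: 8 + 6 = 14; next = 13
base 8: 13 = 8 + 5; at 9: 9 + 5 = 14; next = 13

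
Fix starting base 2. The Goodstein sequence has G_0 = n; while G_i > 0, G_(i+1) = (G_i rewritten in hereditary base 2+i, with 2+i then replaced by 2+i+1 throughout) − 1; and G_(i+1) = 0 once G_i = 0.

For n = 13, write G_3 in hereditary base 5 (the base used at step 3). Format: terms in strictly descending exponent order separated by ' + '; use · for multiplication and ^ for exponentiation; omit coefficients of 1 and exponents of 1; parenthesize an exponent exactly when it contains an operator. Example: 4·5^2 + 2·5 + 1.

5^(5 + 1) + 3·5^3 + 3·5^2 + 3·5 + 2

i=0: 13 = 2^(2 + 1) + 2^2 + 1 (b=2); 2→3: 3^(3 + 1) + 3^3 + 1 = 109; 109−1 = 108
i=1: 108 = 3^(3 + 1) + 3^3 (b=3); 3→4: 4^(4 + 1) + 4^4 = 1280; 1280−1 = 1279
i=2: 1279 = 4^(4 + 1) + 3·4^3 + 3·4^2 + 3·4 + 3 (b=4); 4→5: 5^(5 + 1) + 3·5^3 + 3·5^2 + 3·5 + 3 = 16093; 16093−1 = 16092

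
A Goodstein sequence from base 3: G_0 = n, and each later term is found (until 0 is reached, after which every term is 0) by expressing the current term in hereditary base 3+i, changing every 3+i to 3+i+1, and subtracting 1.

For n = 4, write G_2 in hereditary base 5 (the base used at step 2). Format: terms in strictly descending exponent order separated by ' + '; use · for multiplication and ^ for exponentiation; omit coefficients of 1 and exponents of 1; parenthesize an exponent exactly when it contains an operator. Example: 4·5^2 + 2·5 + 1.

step 0: 4 = 3 + 1; sub 4 for 3: 4 + 1; = 5; G_1 = 5−1 = 4
step 1: 4 = 4; sub 5 for 4: 5; = 5; G_2 = 5−1 = 4
step 2: 4 = 4; sub 6 for 5: 4; = 4; G_3 = 4−1 = 3

4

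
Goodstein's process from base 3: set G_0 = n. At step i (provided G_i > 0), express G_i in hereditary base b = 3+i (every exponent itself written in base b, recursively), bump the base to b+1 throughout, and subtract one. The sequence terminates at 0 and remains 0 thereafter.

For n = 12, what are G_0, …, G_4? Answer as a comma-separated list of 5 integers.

12, 19, 27, 37, 49

i=0: 12 = 3^2 + 3 (b=3); 3→4: 4^2 + 4 = 20; 20−1 = 19
i=1: 19 = 4^2 + 3 (b=4); 4→5: 5^2 + 3 = 28; 28−1 = 27
i=2: 27 = 5^2 + 2 (b=5); 5→6: 6^2 + 2 = 38; 38−1 = 37
i=3: 37 = 6^2 + 1 (b=6); 6→7: 7^2 + 1 = 50; 50−1 = 49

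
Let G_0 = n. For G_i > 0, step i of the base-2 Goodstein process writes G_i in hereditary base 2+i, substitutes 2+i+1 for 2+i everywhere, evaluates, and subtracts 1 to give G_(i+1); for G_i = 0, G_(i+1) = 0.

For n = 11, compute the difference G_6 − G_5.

128452926

11 —HB2→ 2^(2 + 1) + 2 + 1 —bump→ 3^(3 + 1) + 3 + 1 = 85 —(−1)→ 84
84 —HB3→ 3^(3 + 1) + 3 —bump→ 4^(4 + 1) + 4 = 1028 —(−1)→ 1027
1027 —HB4→ 4^(4 + 1) + 3 —bump→ 5^(5 + 1) + 3 = 15628 —(−1)→ 15627
15627 —HB5→ 5^(5 + 1) + 2 —bump→ 6^(6 + 1) + 2 = 279938 —(−1)→ 279937
279937 —HB6→ 6^(6 + 1) + 1 —bump→ 7^(7 + 1) + 1 = 5764802 —(−1)→ 5764801
5764801 —HB7→ 7^(7 + 1) —bump→ 8^(8 + 1) = 134217728 —(−1)→ 134217727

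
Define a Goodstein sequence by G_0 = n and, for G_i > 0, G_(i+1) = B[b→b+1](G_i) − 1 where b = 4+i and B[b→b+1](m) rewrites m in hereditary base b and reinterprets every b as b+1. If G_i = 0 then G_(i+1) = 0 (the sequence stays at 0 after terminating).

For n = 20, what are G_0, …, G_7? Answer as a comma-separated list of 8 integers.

20, 29, 39, 51, 65, 81, 99, 107

G_0 = 20. HB_4(20) = 4^2 + 4. Bump = 30. G_1 = 29.
G_1 = 29. HB_5(29) = 5^2 + 4. Bump = 40. G_2 = 39.
G_2 = 39. HB_6(39) = 6^2 + 3. Bump = 52. G_3 = 51.
G_3 = 51. HB_7(51) = 7^2 + 2. Bump = 66. G_4 = 65.
G_4 = 65. HB_8(65) = 8^2 + 1. Bump = 82. G_5 = 81.
G_5 = 81. HB_9(81) = 9^2. Bump = 100. G_6 = 99.
G_6 = 99. HB_10(99) = 9·10 + 9. Bump = 108. G_7 = 107.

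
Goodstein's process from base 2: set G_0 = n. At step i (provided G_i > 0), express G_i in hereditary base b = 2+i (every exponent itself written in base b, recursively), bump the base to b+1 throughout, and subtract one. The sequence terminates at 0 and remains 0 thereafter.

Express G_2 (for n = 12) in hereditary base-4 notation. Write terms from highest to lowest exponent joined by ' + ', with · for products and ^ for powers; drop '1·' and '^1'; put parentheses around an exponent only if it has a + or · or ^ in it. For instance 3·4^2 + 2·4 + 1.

G_0=12  [base 2] 2^(2 + 1) + 2^2  →[2↦3]→  3^(3 + 1) + 3^3 = 108  −1 ⇒ G_1=107
G_1=107  [base 3] 3^(3 + 1) + 2·3^2 + 2·3 + 2  →[3↦4]→  4^(4 + 1) + 2·4^2 + 2·4 + 2 = 1066  −1 ⇒ G_2=1065
G_2=1065  [base 4] 4^(4 + 1) + 2·4^2 + 2·4 + 1  →[4↦5]→  5^(5 + 1) + 2·5^2 + 2·5 + 1 = 15686  −1 ⇒ G_3=15685

4^(4 + 1) + 2·4^2 + 2·4 + 1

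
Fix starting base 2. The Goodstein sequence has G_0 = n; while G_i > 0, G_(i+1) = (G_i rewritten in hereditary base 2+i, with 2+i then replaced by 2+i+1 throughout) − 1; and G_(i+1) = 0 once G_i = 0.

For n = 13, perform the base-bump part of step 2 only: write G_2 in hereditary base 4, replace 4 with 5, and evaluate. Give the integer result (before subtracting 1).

16093

i=0: 13 = 2^(2 + 1) + 2^2 + 1 (b=2); 2→3: 3^(3 + 1) + 3^3 + 1 = 109; 109−1 = 108
i=1: 108 = 3^(3 + 1) + 3^3 (b=3); 3→4: 4^(4 + 1) + 4^4 = 1280; 1280−1 = 1279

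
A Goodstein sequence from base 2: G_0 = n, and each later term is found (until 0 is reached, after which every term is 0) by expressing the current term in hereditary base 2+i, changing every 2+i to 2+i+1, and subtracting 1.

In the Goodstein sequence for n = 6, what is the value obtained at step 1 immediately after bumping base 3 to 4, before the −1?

step 0: 6 = 2^2 + 2; sub 3 for 2: 3^3 + 3; = 30; G_1 = 30−1 = 29
step 1: 29 = 3^3 + 2; sub 4 for 3: 4^4 + 2; = 258; G_2 = 258−1 = 257

258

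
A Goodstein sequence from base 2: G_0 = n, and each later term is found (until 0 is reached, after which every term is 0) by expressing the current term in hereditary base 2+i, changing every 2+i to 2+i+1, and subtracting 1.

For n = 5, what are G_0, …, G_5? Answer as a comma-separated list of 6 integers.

[0] 5 ≡ 2^2 + 1 (base 2). Lift 3: 28. −1: 27.
[1] 27 ≡ 3^3 (base 3). Lift 4: 256. −1: 255.
[2] 255 ≡ 3·4^3 + 3·4^2 + 3·4 + 3 (base 4). Lift 5: 468. −1: 467.
[3] 467 ≡ 3·5^3 + 3·5^2 + 3·5 + 2 (base 5). Lift 6: 776. −1: 775.
[4] 775 ≡ 3·6^3 + 3·6^2 + 3·6 + 1 (base 6). Lift 7: 1198. −1: 1197.

5, 27, 255, 467, 775, 1197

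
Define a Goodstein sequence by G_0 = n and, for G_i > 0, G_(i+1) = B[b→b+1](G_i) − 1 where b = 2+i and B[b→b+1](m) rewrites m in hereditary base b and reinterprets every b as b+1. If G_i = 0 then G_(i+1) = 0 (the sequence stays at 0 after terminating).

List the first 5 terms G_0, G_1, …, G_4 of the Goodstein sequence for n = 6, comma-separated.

6, 29, 257, 3125, 46655

base 2: 6 = 2^2 + 2; at 3: 3^3 + 3 = 30; next = 29
base 3: 29 = 3^3 + 2; at 4: 4^4 + 2 = 258; next = 257
base 4: 257 = 4^4 + 1; at 5: 5^5 + 1 = 3126; next = 3125
base 5: 3125 = 5^5; at 6: 6^6 = 46656; next = 46655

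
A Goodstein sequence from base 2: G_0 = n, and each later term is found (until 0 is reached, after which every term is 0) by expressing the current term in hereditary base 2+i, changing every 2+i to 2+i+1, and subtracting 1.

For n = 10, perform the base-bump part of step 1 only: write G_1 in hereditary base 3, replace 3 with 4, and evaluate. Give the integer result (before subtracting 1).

G_0 = 10. HB_2(10) = 2^(2 + 1) + 2. Bump = 84. G_1 = 83.
G_1 = 83. HB_3(83) = 3^(3 + 1) + 2. Bump = 1026. G_2 = 1025.

1026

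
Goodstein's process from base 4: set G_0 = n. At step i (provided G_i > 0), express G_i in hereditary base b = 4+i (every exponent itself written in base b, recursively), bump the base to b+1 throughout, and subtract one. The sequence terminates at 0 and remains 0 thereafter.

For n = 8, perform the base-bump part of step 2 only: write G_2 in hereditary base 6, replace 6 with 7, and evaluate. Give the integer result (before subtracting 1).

10

step 0: 8 = 2·4; sub 5 for 4: 2·5; = 10; G_1 = 10−1 = 9
step 1: 9 = 5 + 4; sub 6 for 5: 6 + 4; = 10; G_2 = 10−1 = 9
step 2: 9 = 6 + 3; sub 7 for 6: 7 + 3; = 10; G_3 = 10−1 = 9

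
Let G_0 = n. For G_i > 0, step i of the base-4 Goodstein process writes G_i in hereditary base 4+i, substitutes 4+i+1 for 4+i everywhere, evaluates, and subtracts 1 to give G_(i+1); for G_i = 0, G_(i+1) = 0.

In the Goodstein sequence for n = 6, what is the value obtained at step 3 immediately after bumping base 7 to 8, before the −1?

base 4: 6 = 4 + 2; at 5: 5 + 2 = 7; next = 6
base 5: 6 = 5 + 1; at 6: 6 + 1 = 7; next = 6
base 6: 6 = 6; at 7: 7 = 7; next = 6
base 7: 6 = 6; at 8: 6 = 6; next = 5

6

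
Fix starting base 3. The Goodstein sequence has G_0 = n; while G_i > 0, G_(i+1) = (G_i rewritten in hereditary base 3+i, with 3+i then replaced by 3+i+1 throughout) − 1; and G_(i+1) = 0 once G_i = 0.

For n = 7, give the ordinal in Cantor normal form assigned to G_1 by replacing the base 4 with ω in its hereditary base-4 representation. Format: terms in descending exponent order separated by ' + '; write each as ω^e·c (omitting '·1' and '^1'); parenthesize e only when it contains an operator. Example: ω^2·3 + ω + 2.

ω·2

i=0: 7 = 2·3 + 1 (b=3); 3→4: 2·4 + 1 = 9; 9−1 = 8
i=1: 8 = 2·4 (b=4); 4→5: 2·5 = 10; 10−1 = 9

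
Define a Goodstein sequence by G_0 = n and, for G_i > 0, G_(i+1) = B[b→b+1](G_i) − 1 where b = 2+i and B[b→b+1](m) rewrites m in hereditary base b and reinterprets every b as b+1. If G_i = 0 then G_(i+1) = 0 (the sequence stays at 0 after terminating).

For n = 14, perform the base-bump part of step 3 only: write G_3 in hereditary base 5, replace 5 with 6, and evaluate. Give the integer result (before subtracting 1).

326592

base 2: 14 = 2^(2 + 1) + 2^2 + 2; at 3: 3^(3 + 1) + 3^3 + 3 = 111; next = 110
base 3: 110 = 3^(3 + 1) + 3^3 + 2; at 4: 4^(4 + 1) + 4^4 + 2 = 1282; next = 1281
base 4: 1281 = 4^(4 + 1) + 4^4 + 1; at 5: 5^(5 + 1) + 5^5 + 1 = 18751; next = 18750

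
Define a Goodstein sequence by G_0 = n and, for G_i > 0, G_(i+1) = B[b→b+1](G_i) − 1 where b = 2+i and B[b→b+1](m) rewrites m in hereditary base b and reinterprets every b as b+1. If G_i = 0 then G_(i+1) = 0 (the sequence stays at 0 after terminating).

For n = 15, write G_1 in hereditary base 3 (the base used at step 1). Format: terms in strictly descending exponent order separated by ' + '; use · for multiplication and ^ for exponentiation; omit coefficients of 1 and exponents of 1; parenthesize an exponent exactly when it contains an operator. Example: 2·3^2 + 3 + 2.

3^(3 + 1) + 3^3 + 3

G_0=15  [base 2] 2^(2 + 1) + 2^2 + 2 + 1  →[2↦3]→  3^(3 + 1) + 3^3 + 3 + 1 = 112  −1 ⇒ G_1=111
G_1=111  [base 3] 3^(3 + 1) + 3^3 + 3  →[3↦4]→  4^(4 + 1) + 4^4 + 4 = 1284  −1 ⇒ G_2=1283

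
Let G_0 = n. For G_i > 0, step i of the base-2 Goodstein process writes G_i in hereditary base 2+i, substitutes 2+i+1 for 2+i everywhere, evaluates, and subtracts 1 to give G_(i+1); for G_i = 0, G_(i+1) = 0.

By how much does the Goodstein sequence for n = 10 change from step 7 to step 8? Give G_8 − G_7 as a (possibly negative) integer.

48063120959

10 —HB2→ 2^(2 + 1) + 2 —bump→ 3^(3 + 1) + 3 = 84 —(−1)→ 83
83 —HB3→ 3^(3 + 1) + 2 —bump→ 4^(4 + 1) + 2 = 1026 —(−1)→ 1025
1025 —HB4→ 4^(4 + 1) + 1 —bump→ 5^(5 + 1) + 1 = 15626 —(−1)→ 15625
15625 —HB5→ 5^(5 + 1) —bump→ 6^(6 + 1) = 279936 —(−1)→ 279935
279935 —HB6→ 5·6^6 + 5·6^5 + 5·6^4 + 5·6^3 + 5·6^2 + 5·6 + 5 —bump→ 5·7^7 + 5·7^5 + 5·7^4 + 5·7^3 + 5·7^2 + 5·7 + 5 = 4215755 —(−1)→ 4215754
4215754 —HB7→ 5·7^7 + 5·7^5 + 5·7^4 + 5·7^3 + 5·7^2 + 5·7 + 4 —bump→ 5·8^8 + 5·8^5 + 5·8^4 + 5·8^3 + 5·8^2 + 5·8 + 4 = 84073324 —(−1)→ 84073323
84073323 —HB8→ 5·8^8 + 5·8^5 + 5·8^4 + 5·8^3 + 5·8^2 + 5·8 + 3 —bump→ 5·9^9 + 5·9^5 + 5·9^4 + 5·9^3 + 5·9^2 + 5·9 + 3 = 1937434593 —(−1)→ 1937434592
1937434592 —HB9→ 5·9^9 + 5·9^5 + 5·9^4 + 5·9^3 + 5·9^2 + 5·9 + 2 —bump→ 5·10^10 + 5·10^5 + 5·10^4 + 5·10^3 + 5·10^2 + 5·10 + 2 = 50000555552 —(−1)→ 50000555551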